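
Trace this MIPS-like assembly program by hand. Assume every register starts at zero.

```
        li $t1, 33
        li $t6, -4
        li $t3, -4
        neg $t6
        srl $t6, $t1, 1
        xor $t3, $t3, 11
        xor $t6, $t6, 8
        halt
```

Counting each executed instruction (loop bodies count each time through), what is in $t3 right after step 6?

li $t1, 33 → $t1=33
li $t6, -4 → $t6=-4
li $t3, -4 → $t3=-4
neg $t6 → $t6=-(-4)=4
srl $t6, $t1, 1 → $t6=33>>1=16
xor $t3, $t3, 11 → $t3=(-4)^11=-9
After step 6: $t3 = -9.

-9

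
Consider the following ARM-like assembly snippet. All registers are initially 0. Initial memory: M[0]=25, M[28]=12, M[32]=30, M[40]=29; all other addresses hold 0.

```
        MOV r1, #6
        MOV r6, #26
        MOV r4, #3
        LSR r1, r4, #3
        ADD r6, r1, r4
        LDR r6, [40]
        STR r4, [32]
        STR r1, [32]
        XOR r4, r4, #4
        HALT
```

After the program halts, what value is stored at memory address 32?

0

after MOV r1, #6: r1=6
after MOV r6, #26: r6=26
after MOV r4, #3: r4=3
after LSR r1, r4, #3: r1=3>>3=0
after ADD r6, r1, r4: r6=0+3=3
after LDR r6, [40]: r6=M[40]=29
STR r4, [32] → M[32]=3
STR r1, [32] → M[32]=0
after XOR r4, r4, #4: r4=3^4=7
halt.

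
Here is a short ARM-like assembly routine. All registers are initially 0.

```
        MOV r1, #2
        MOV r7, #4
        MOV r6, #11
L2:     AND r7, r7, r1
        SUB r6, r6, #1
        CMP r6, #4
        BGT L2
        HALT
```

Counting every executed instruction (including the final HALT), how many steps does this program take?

32

after MOV r1, #2: r1=2
after MOV r7, #4: r7=4
after MOV r6, #11: r6=11
after AND r7, r7, r1: r7=4&2=0
after SUB r6, r6, #1: r6=11-1=10
CMP r6, #4  (cmp 10,4)
BGT L2: taken
after AND r7, r7, r1: r7=0&2=0
after SUB r6, r6, #1: r6=10-1=9
CMP r6, #4  (cmp 9,4)
BGT L2: taken
after AND r7, r7, r1: r7=0&2=0
after SUB r6, r6, #1: r6=9-1=8
CMP r6, #4  (cmp 8,4)
BGT L2: taken
after AND r7, r7, r1: r7=0&2=0
after SUB r6, r6, #1: r6=8-1=7
CMP r6, #4  (cmp 7,4)
BGT L2: taken
after AND r7, r7, r1: r7=0&2=0
after SUB r6, r6, #1: r6=7-1=6
CMP r6, #4  (cmp 6,4)
BGT L2: taken
after AND r7, r7, r1: r7=0&2=0
after SUB r6, r6, #1: r6=6-1=5
CMP r6, #4  (cmp 5,4)
BGT L2: taken
after AND r7, r7, r1: r7=0&2=0
after SUB r6, r6, #1: r6=5-1=4
CMP r6, #4  (cmp 4,4)
BGT L2: not taken
halt.
Total executed instructions: 32.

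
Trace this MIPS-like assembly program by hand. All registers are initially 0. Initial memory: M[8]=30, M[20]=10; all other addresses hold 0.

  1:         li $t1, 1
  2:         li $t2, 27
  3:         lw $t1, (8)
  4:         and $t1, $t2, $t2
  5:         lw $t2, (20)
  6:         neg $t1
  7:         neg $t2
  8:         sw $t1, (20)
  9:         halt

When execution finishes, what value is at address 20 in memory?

-27

after li $t1, 1: $t1=1
after li $t2, 27: $t2=27
after lw $t1, (8): $t1=M[8]=30
after and $t1, $t2, $t2: $t1=27&27=27
after lw $t2, (20): $t2=M[20]=10
after neg $t1: $t1=-(27)=-27
after neg $t2: $t2=-(10)=-10
sw $t1, (20) → M[20]=-27
halt.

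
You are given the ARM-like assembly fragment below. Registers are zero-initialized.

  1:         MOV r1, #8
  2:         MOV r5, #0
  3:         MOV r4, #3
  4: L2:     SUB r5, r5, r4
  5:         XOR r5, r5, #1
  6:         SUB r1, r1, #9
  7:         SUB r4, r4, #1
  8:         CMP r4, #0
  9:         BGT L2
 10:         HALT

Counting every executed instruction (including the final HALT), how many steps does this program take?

after MOV r1, #8: r1=8
after MOV r5, #0: r5=0
after MOV r4, #3: r4=3
after SUB r5, r5, r4: r5=0-3=-3
after XOR r5, r5, #1: r5=(-3)^1=-4
after SUB r1, r1, #9: r1=8-9=-1
after SUB r4, r4, #1: r4=3-1=2
CMP r4, #0  (cmp 2,0)
BGT L2: taken
after SUB r5, r5, r4: r5=(-4)-2=-6
after XOR r5, r5, #1: r5=(-6)^1=-5
after SUB r1, r1, #9: r1=(-1)-9=-10
after SUB r4, r4, #1: r4=2-1=1
CMP r4, #0  (cmp 1,0)
BGT L2: taken
after SUB r5, r5, r4: r5=(-5)-1=-6
after XOR r5, r5, #1: r5=(-6)^1=-5
after SUB r1, r1, #9: r1=(-10)-9=-19
after SUB r4, r4, #1: r4=1-1=0
CMP r4, #0  (cmp 0,0)
BGT L2: not taken
halt.
Total executed instructions: 22.

22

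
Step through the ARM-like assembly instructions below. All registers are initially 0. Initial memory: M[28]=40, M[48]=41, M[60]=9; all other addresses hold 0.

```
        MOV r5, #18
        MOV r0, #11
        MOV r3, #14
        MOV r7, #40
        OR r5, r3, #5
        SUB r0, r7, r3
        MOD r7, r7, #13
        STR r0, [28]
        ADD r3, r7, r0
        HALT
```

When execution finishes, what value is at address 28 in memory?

26

after MOV r5, #18: r5=18
after MOV r0, #11: r0=11
after MOV r3, #14: r3=14
after MOV r7, #40: r7=40
after OR r5, r3, #5: r5=14|5=15
after SUB r0, r7, r3: r0=40-14=26
after MOD r7, r7, #13: r7=40%13=1
STR r0, [28] → M[28]=26
after ADD r3, r7, r0: r3=1+26=27
halt.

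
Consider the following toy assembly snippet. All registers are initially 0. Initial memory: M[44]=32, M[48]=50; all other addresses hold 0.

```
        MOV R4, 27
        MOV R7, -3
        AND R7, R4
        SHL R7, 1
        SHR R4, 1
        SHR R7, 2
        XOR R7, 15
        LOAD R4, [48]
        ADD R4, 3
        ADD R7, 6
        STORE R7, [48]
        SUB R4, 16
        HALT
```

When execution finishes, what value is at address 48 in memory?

R4=27
R7=-3
R7=(-3)&27=25
R7=25<<1=50
R4=27>>1=13
R7=50>>2=12
R7=12^15=3
R4=M[48]=50
R4=50+3=53
R7=3+6=9
STORE R7, [48] → M[48]=9
R4=53-16=37
halt.

9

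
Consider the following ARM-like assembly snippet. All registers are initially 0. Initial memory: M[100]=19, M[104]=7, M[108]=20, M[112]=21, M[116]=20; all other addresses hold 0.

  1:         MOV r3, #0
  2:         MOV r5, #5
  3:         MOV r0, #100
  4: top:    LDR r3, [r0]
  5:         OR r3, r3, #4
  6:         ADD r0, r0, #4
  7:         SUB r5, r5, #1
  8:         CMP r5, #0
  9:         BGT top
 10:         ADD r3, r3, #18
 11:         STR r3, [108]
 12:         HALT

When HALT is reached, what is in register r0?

after MOV r3, #0: r3=0
after MOV r5, #5: r5=5
after MOV r0, #100: r0=100
after LDR r3, [r0]: r3=M[100]=19
after OR r3, r3, #4: r3=19|4=23
after ADD r0, r0, #4: r0=100+4=104
after SUB r5, r5, #1: r5=5-1=4
CMP r5, #0  (cmp 4,0)
BGT top: taken
after LDR r3, [r0]: r3=M[104]=7
after OR r3, r3, #4: r3=7|4=7
after ADD r0, r0, #4: r0=104+4=108
after SUB r5, r5, #1: r5=4-1=3
CMP r5, #0  (cmp 3,0)
BGT top: taken
after LDR r3, [r0]: r3=M[108]=20
after OR r3, r3, #4: r3=20|4=20
after ADD r0, r0, #4: r0=108+4=112
after SUB r5, r5, #1: r5=3-1=2
CMP r5, #0  (cmp 2,0)
BGT top: taken
after LDR r3, [r0]: r3=M[112]=21
after OR r3, r3, #4: r3=21|4=21
after ADD r0, r0, #4: r0=112+4=116
after SUB r5, r5, #1: r5=2-1=1
CMP r5, #0  (cmp 1,0)
BGT top: taken
after LDR r3, [r0]: r3=M[116]=20
after OR r3, r3, #4: r3=20|4=20
after ADD r0, r0, #4: r0=116+4=120
after SUB r5, r5, #1: r5=1-1=0
CMP r5, #0  (cmp 0,0)
BGT top: not taken
after ADD r3, r3, #18: r3=20+18=38
STR r3, [108] → M[108]=38
halt.

120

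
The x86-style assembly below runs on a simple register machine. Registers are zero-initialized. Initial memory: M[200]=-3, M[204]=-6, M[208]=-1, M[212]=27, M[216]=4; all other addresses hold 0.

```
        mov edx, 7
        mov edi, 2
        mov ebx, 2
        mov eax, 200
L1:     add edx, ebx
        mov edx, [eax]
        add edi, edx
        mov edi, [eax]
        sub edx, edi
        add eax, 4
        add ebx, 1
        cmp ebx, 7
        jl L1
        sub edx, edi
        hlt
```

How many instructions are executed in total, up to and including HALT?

51

after mov edx, 7: edx=7
after mov edi, 2: edi=2
after mov ebx, 2: ebx=2
after mov eax, 200: eax=200
after add edx, ebx: edx=7+2=9
after mov edx, [eax]: edx=M[200]=-3
after add edi, edx: edi=2+(-3)=-1
after mov edi, [eax]: edi=M[200]=-3
after sub edx, edi: edx=(-3)-(-3)=0
after add eax, 4: eax=200+4=204
after add ebx, 1: ebx=2+1=3
cmp ebx, 7  (cmp 3,7)
jl L1: taken
after add edx, ebx: edx=0+3=3
after mov edx, [eax]: edx=M[204]=-6
after add edi, edx: edi=(-3)+(-6)=-9
after mov edi, [eax]: edi=M[204]=-6
after sub edx, edi: edx=(-6)-(-6)=0
after add eax, 4: eax=204+4=208
after add ebx, 1: ebx=3+1=4
cmp ebx, 7  (cmp 4,7)
jl L1: taken
after add edx, ebx: edx=0+4=4
after mov edx, [eax]: edx=M[208]=-1
after add edi, edx: edi=(-6)+(-1)=-7
after mov edi, [eax]: edi=M[208]=-1
after sub edx, edi: edx=(-1)-(-1)=0
after add eax, 4: eax=208+4=212
after add ebx, 1: ebx=4+1=5
cmp ebx, 7  (cmp 5,7)
jl L1: taken
after add edx, ebx: edx=0+5=5
after mov edx, [eax]: edx=M[212]=27
after add edi, edx: edi=(-1)+27=26
after mov edi, [eax]: edi=M[212]=27
after sub edx, edi: edx=27-27=0
after add eax, 4: eax=212+4=216
after add ebx, 1: ebx=5+1=6
cmp ebx, 7  (cmp 6,7)
jl L1: taken
after add edx, ebx: edx=0+6=6
after mov edx, [eax]: edx=M[216]=4
after add edi, edx: edi=27+4=31
after mov edi, [eax]: edi=M[216]=4
after sub edx, edi: edx=4-4=0
after add eax, 4: eax=216+4=220
after add ebx, 1: ebx=6+1=7
cmp ebx, 7  (cmp 7,7)
jl L1: not taken
after sub edx, edi: edx=0-4=-4
halt.
Total executed instructions: 51.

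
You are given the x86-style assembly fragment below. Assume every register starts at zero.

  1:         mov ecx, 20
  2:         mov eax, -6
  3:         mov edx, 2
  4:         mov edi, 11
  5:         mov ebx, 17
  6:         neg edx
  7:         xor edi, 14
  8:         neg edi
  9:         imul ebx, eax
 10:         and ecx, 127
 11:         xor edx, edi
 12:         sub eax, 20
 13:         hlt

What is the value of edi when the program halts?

after mov ecx, 20: ecx=20
after mov eax, -6: eax=-6
after mov edx, 2: edx=2
after mov edi, 11: edi=11
after mov ebx, 17: ebx=17
after neg edx: edx=-(2)=-2
after xor edi, 14: edi=11^14=5
after neg edi: edi=-(5)=-5
after imul ebx, eax: ebx=17*(-6)=-102
after and ecx, 127: ecx=20&127=20
after xor edx, edi: edx=(-2)^(-5)=5
after sub eax, 20: eax=(-6)-20=-26
halt.

-5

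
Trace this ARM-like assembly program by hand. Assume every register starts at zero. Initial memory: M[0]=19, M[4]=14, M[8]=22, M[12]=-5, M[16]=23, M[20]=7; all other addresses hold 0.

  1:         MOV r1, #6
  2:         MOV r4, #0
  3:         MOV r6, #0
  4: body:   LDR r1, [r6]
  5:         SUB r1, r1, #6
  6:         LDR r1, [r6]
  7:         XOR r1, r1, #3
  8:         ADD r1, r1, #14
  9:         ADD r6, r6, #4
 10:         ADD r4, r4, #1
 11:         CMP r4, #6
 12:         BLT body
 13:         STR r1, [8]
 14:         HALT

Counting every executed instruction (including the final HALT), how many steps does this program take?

MOV r1, #6 → r1=6
MOV r4, #0 → r4=0
MOV r6, #0 → r6=0
LDR r1, [r6] → r1=M[0]=19
SUB r1, r1, #6 → r1=19-6=13
LDR r1, [r6] → r1=M[0]=19
XOR r1, r1, #3 → r1=19^3=16
ADD r1, r1, #14 → r1=16+14=30
ADD r6, r6, #4 → r6=0+4=4
ADD r4, r4, #1 → r4=0+1=1
CMP r4, #6  (cmp 1,6)
BLT body: taken
LDR r1, [r6] → r1=M[4]=14
SUB r1, r1, #6 → r1=14-6=8
LDR r1, [r6] → r1=M[4]=14
XOR r1, r1, #3 → r1=14^3=13
ADD r1, r1, #14 → r1=13+14=27
ADD r6, r6, #4 → r6=4+4=8
ADD r4, r4, #1 → r4=1+1=2
CMP r4, #6  (cmp 2,6)
BLT body: taken
LDR r1, [r6] → r1=M[8]=22
SUB r1, r1, #6 → r1=22-6=16
LDR r1, [r6] → r1=M[8]=22
XOR r1, r1, #3 → r1=22^3=21
ADD r1, r1, #14 → r1=21+14=35
ADD r6, r6, #4 → r6=8+4=12
ADD r4, r4, #1 → r4=2+1=3
CMP r4, #6  (cmp 3,6)
BLT body: taken
LDR r1, [r6] → r1=M[12]=-5
SUB r1, r1, #6 → r1=(-5)-6=-11
LDR r1, [r6] → r1=M[12]=-5
XOR r1, r1, #3 → r1=(-5)^3=-8
ADD r1, r1, #14 → r1=(-8)+14=6
ADD r6, r6, #4 → r6=12+4=16
ADD r4, r4, #1 → r4=3+1=4
CMP r4, #6  (cmp 4,6)
BLT body: taken
LDR r1, [r6] → r1=M[16]=23
SUB r1, r1, #6 → r1=23-6=17
LDR r1, [r6] → r1=M[16]=23
XOR r1, r1, #3 → r1=23^3=20
ADD r1, r1, #14 → r1=20+14=34
ADD r6, r6, #4 → r6=16+4=20
ADD r4, r4, #1 → r4=4+1=5
CMP r4, #6  (cmp 5,6)
BLT body: taken
LDR r1, [r6] → r1=M[20]=7
SUB r1, r1, #6 → r1=7-6=1
LDR r1, [r6] → r1=M[20]=7
XOR r1, r1, #3 → r1=7^3=4
ADD r1, r1, #14 → r1=4+14=18
ADD r6, r6, #4 → r6=20+4=24
ADD r4, r4, #1 → r4=5+1=6
CMP r4, #6  (cmp 6,6)
BLT body: not taken
STR r1, [8] → M[8]=18
halt.
Total executed instructions: 59.

59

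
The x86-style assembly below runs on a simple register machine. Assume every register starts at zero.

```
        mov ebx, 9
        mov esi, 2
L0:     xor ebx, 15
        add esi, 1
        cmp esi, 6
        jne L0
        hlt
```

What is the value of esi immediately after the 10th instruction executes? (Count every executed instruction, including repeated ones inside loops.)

ebx=9
esi=2
ebx=9^15=6
esi=2+1=3
cmp esi, 6  (cmp 3,6)
jne L0: taken
ebx=6^15=9
esi=3+1=4
cmp esi, 6  (cmp 4,6)
jne L0: taken
After step 10: esi = 4.

4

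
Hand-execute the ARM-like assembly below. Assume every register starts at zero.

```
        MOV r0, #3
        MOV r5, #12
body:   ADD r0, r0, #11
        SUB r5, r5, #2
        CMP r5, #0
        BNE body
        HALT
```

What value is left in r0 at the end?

69

r0=3
r5=12
r0=3+11=14
r5=12-2=10
CMP r5, #0  (cmp 10,0)
BNE body: taken
r0=14+11=25
r5=10-2=8
CMP r5, #0  (cmp 8,0)
BNE body: taken
r0=25+11=36
r5=8-2=6
CMP r5, #0  (cmp 6,0)
BNE body: taken
r0=36+11=47
r5=6-2=4
CMP r5, #0  (cmp 4,0)
BNE body: taken
r0=47+11=58
r5=4-2=2
CMP r5, #0  (cmp 2,0)
BNE body: taken
r0=58+11=69
r5=2-2=0
CMP r5, #0  (cmp 0,0)
BNE body: not taken
halt.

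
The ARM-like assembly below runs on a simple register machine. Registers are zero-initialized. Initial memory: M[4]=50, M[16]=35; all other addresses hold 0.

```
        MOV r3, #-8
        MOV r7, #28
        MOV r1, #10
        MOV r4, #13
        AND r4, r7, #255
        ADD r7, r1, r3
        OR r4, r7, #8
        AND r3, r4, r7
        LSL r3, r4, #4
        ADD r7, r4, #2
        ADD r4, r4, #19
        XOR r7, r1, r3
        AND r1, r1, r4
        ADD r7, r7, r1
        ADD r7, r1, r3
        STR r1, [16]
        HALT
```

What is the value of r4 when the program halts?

29

r3=-8
r7=28
r1=10
r4=13
r4=28&255=28
r7=10+(-8)=2
r4=2|8=10
r3=10&2=2
r3=10<<4=160
r7=10+2=12
r4=10+19=29
r7=10^160=170
r1=10&29=8
r7=170+8=178
r7=8+160=168
STR r1, [16] → M[16]=8
halt.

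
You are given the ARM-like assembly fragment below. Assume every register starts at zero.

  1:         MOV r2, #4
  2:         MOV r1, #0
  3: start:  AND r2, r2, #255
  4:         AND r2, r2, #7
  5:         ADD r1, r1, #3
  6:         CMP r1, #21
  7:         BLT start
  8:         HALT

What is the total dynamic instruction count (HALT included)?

38

after MOV r2, #4: r2=4
after MOV r1, #0: r1=0
after AND r2, r2, #255: r2=4&255=4
after AND r2, r2, #7: r2=4&7=4
after ADD r1, r1, #3: r1=0+3=3
CMP r1, #21  (cmp 3,21)
BLT start: taken
after AND r2, r2, #255: r2=4&255=4
after AND r2, r2, #7: r2=4&7=4
after ADD r1, r1, #3: r1=3+3=6
CMP r1, #21  (cmp 6,21)
BLT start: taken
after AND r2, r2, #255: r2=4&255=4
after AND r2, r2, #7: r2=4&7=4
after ADD r1, r1, #3: r1=6+3=9
CMP r1, #21  (cmp 9,21)
BLT start: taken
after AND r2, r2, #255: r2=4&255=4
after AND r2, r2, #7: r2=4&7=4
after ADD r1, r1, #3: r1=9+3=12
CMP r1, #21  (cmp 12,21)
BLT start: taken
after AND r2, r2, #255: r2=4&255=4
after AND r2, r2, #7: r2=4&7=4
after ADD r1, r1, #3: r1=12+3=15
CMP r1, #21  (cmp 15,21)
BLT start: taken
after AND r2, r2, #255: r2=4&255=4
after AND r2, r2, #7: r2=4&7=4
after ADD r1, r1, #3: r1=15+3=18
CMP r1, #21  (cmp 18,21)
BLT start: taken
after AND r2, r2, #255: r2=4&255=4
after AND r2, r2, #7: r2=4&7=4
after ADD r1, r1, #3: r1=18+3=21
CMP r1, #21  (cmp 21,21)
BLT start: not taken
halt.
Total executed instructions: 38.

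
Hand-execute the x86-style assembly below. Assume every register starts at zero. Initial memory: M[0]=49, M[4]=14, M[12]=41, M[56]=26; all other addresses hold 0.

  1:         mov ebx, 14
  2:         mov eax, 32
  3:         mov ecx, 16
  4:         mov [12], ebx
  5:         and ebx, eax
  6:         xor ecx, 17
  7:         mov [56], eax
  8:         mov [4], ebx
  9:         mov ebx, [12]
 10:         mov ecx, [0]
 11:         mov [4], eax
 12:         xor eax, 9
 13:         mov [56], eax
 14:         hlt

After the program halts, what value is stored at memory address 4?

32

mov ebx, 14 → ebx=14
mov eax, 32 → eax=32
mov ecx, 16 → ecx=16
mov [12], ebx → M[12]=14
and ebx, eax → ebx=14&32=0
xor ecx, 17 → ecx=16^17=1
mov [56], eax → M[56]=32
mov [4], ebx → M[4]=0
mov ebx, [12] → ebx=M[12]=14
mov ecx, [0] → ecx=M[0]=49
mov [4], eax → M[4]=32
xor eax, 9 → eax=32^9=41
mov [56], eax → M[56]=41
halt.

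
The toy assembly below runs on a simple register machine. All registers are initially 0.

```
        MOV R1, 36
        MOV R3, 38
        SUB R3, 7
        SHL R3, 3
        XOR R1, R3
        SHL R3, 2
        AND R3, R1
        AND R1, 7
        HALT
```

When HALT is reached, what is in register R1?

after MOV R1, 36: R1=36
after MOV R3, 38: R3=38
after SUB R3, 7: R3=38-7=31
after SHL R3, 3: R3=31<<3=248
after XOR R1, R3: R1=36^248=220
after SHL R3, 2: R3=248<<2=992
after AND R3, R1: R3=992&220=192
after AND R1, 7: R1=220&7=4
halt.

4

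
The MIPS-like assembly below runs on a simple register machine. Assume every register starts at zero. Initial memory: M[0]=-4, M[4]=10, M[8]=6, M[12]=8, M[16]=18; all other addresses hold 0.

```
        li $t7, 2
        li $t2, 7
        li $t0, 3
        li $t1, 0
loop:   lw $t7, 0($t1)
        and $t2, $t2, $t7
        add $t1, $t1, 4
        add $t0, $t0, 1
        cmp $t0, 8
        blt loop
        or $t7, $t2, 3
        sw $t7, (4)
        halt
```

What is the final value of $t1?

li $t7, 2 → $t7=2
li $t2, 7 → $t2=7
li $t0, 3 → $t0=3
li $t1, 0 → $t1=0
lw $t7, 0($t1) → $t7=M[0]=-4
and $t2, $t2, $t7 → $t2=7&(-4)=4
add $t1, $t1, 4 → $t1=0+4=4
add $t0, $t0, 1 → $t0=3+1=4
cmp $t0, 8  (cmp 4,8)
blt loop: taken
lw $t7, 0($t1) → $t7=M[4]=10
and $t2, $t2, $t7 → $t2=4&10=0
add $t1, $t1, 4 → $t1=4+4=8
add $t0, $t0, 1 → $t0=4+1=5
cmp $t0, 8  (cmp 5,8)
blt loop: taken
lw $t7, 0($t1) → $t7=M[8]=6
and $t2, $t2, $t7 → $t2=0&6=0
add $t1, $t1, 4 → $t1=8+4=12
add $t0, $t0, 1 → $t0=5+1=6
cmp $t0, 8  (cmp 6,8)
blt loop: taken
lw $t7, 0($t1) → $t7=M[12]=8
and $t2, $t2, $t7 → $t2=0&8=0
add $t1, $t1, 4 → $t1=12+4=16
add $t0, $t0, 1 → $t0=6+1=7
cmp $t0, 8  (cmp 7,8)
blt loop: taken
lw $t7, 0($t1) → $t7=M[16]=18
and $t2, $t2, $t7 → $t2=0&18=0
add $t1, $t1, 4 → $t1=16+4=20
add $t0, $t0, 1 → $t0=7+1=8
cmp $t0, 8  (cmp 8,8)
blt loop: not taken
or $t7, $t2, 3 → $t7=0|3=3
sw $t7, (4) → M[4]=3
halt.

20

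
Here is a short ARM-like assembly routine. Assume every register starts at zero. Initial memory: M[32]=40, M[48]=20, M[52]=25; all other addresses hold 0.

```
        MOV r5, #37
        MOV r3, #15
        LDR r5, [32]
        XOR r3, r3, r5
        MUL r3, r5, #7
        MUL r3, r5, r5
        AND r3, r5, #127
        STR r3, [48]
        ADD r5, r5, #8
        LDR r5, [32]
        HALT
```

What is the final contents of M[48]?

40

after MOV r5, #37: r5=37
after MOV r3, #15: r3=15
after LDR r5, [32]: r5=M[32]=40
after XOR r3, r3, r5: r3=15^40=39
after MUL r3, r5, #7: r3=40*7=280
after MUL r3, r5, r5: r3=40*40=1600
after AND r3, r5, #127: r3=40&127=40
STR r3, [48] → M[48]=40
after ADD r5, r5, #8: r5=40+8=48
after LDR r5, [32]: r5=M[32]=40
halt.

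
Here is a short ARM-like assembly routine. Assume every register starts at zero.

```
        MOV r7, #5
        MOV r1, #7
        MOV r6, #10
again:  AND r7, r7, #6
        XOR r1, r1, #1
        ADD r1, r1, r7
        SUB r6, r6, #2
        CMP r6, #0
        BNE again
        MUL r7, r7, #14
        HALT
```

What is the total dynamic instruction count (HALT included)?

after MOV r7, #5: r7=5
after MOV r1, #7: r1=7
after MOV r6, #10: r6=10
after AND r7, r7, #6: r7=5&6=4
after XOR r1, r1, #1: r1=7^1=6
after ADD r1, r1, r7: r1=6+4=10
after SUB r6, r6, #2: r6=10-2=8
CMP r6, #0  (cmp 8,0)
BNE again: taken
after AND r7, r7, #6: r7=4&6=4
after XOR r1, r1, #1: r1=10^1=11
after ADD r1, r1, r7: r1=11+4=15
after SUB r6, r6, #2: r6=8-2=6
CMP r6, #0  (cmp 6,0)
BNE again: taken
after AND r7, r7, #6: r7=4&6=4
after XOR r1, r1, #1: r1=15^1=14
after ADD r1, r1, r7: r1=14+4=18
after SUB r6, r6, #2: r6=6-2=4
CMP r6, #0  (cmp 4,0)
BNE again: taken
after AND r7, r7, #6: r7=4&6=4
after XOR r1, r1, #1: r1=18^1=19
after ADD r1, r1, r7: r1=19+4=23
after SUB r6, r6, #2: r6=4-2=2
CMP r6, #0  (cmp 2,0)
BNE again: taken
after AND r7, r7, #6: r7=4&6=4
after XOR r1, r1, #1: r1=23^1=22
after ADD r1, r1, r7: r1=22+4=26
after SUB r6, r6, #2: r6=2-2=0
CMP r6, #0  (cmp 0,0)
BNE again: not taken
after MUL r7, r7, #14: r7=4*14=56
halt.
Total executed instructions: 35.

35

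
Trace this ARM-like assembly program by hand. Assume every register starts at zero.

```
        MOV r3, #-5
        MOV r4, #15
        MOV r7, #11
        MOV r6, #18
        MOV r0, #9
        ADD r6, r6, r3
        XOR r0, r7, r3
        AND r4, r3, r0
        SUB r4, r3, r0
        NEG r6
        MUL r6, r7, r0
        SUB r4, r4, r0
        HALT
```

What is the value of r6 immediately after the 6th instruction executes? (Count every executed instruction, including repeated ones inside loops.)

13

r3=-5
r4=15
r7=11
r6=18
r0=9
r6=18+(-5)=13
After step 6: r6 = 13.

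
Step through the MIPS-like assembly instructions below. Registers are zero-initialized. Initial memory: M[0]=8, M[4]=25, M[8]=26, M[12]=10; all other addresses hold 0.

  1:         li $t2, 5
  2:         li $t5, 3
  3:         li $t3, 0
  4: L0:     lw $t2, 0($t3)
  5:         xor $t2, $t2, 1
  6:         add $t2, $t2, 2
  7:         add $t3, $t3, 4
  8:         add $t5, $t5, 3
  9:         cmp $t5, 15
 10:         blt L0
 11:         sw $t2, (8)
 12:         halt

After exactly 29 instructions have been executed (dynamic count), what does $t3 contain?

li $t2, 5 → $t2=5
li $t5, 3 → $t5=3
li $t3, 0 → $t3=0
lw $t2, 0($t3) → $t2=M[0]=8
xor $t2, $t2, 1 → $t2=8^1=9
add $t2, $t2, 2 → $t2=9+2=11
add $t3, $t3, 4 → $t3=0+4=4
add $t5, $t5, 3 → $t5=3+3=6
cmp $t5, 15  (cmp 6,15)
blt L0: taken
lw $t2, 0($t3) → $t2=M[4]=25
xor $t2, $t2, 1 → $t2=25^1=24
add $t2, $t2, 2 → $t2=24+2=26
add $t3, $t3, 4 → $t3=4+4=8
add $t5, $t5, 3 → $t5=6+3=9
cmp $t5, 15  (cmp 9,15)
blt L0: taken
lw $t2, 0($t3) → $t2=M[8]=26
xor $t2, $t2, 1 → $t2=26^1=27
add $t2, $t2, 2 → $t2=27+2=29
add $t3, $t3, 4 → $t3=8+4=12
add $t5, $t5, 3 → $t5=9+3=12
cmp $t5, 15  (cmp 12,15)
blt L0: taken
lw $t2, 0($t3) → $t2=M[12]=10
xor $t2, $t2, 1 → $t2=10^1=11
add $t2, $t2, 2 → $t2=11+2=13
add $t3, $t3, 4 → $t3=12+4=16
add $t5, $t5, 3 → $t5=12+3=15
After step 29: $t3 = 16.

16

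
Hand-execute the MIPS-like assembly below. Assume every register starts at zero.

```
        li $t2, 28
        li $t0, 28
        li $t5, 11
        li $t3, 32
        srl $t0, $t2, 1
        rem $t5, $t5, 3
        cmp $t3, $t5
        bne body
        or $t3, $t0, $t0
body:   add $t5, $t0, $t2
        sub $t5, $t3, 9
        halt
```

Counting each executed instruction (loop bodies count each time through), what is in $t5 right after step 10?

23

after li $t2, 28: $t2=28
after li $t0, 28: $t0=28
after li $t5, 11: $t5=11
after li $t3, 32: $t3=32
after srl $t0, $t2, 1: $t0=28>>1=14
after rem $t5, $t5, 3: $t5=11%3=2
cmp $t3, $t5  (cmp 32,2)
bne body: taken
after add $t5, $t0, $t2: $t5=14+28=42
after sub $t5, $t3, 9: $t5=32-9=23
After step 10: $t5 = 23.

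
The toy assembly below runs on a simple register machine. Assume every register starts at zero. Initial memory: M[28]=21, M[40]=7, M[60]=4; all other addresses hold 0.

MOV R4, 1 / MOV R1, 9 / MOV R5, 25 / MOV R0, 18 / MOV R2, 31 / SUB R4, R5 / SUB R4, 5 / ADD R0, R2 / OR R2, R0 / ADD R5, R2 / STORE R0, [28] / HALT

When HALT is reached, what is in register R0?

R4=1
R1=9
R5=25
R0=18
R2=31
R4=1-25=-24
R4=(-24)-5=-29
R0=18+31=49
R2=31|49=63
R5=25+63=88
STORE R0, [28] → M[28]=49
halt.

49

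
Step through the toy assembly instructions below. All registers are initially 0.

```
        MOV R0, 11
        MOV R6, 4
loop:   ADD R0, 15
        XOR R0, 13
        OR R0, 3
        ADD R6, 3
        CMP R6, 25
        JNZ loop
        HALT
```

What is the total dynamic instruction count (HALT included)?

45

R0=11
R6=4
R0=11+15=26
R0=26^13=23
R0=23|3=23
R6=4+3=7
CMP R6, 25  (cmp 7,25)
JNZ loop: taken
R0=23+15=38
R0=38^13=43
R0=43|3=43
R6=7+3=10
CMP R6, 25  (cmp 10,25)
JNZ loop: taken
R0=43+15=58
R0=58^13=55
R0=55|3=55
R6=10+3=13
CMP R6, 25  (cmp 13,25)
JNZ loop: taken
R0=55+15=70
R0=70^13=75
R0=75|3=75
R6=13+3=16
CMP R6, 25  (cmp 16,25)
JNZ loop: taken
R0=75+15=90
R0=90^13=87
R0=87|3=87
R6=16+3=19
CMP R6, 25  (cmp 19,25)
JNZ loop: taken
R0=87+15=102
R0=102^13=107
R0=107|3=107
R6=19+3=22
CMP R6, 25  (cmp 22,25)
JNZ loop: taken
R0=107+15=122
R0=122^13=119
R0=119|3=119
R6=22+3=25
CMP R6, 25  (cmp 25,25)
JNZ loop: not taken
halt.
Total executed instructions: 45.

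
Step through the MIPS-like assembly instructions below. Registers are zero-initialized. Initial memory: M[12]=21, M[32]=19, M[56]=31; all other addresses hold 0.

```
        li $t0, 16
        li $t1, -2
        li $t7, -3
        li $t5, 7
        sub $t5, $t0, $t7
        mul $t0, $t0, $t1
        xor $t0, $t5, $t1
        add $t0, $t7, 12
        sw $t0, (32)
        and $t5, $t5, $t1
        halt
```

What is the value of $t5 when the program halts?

li $t0, 16 → $t0=16
li $t1, -2 → $t1=-2
li $t7, -3 → $t7=-3
li $t5, 7 → $t5=7
sub $t5, $t0, $t7 → $t5=16-(-3)=19
mul $t0, $t0, $t1 → $t0=16*(-2)=-32
xor $t0, $t5, $t1 → $t0=19^(-2)=-19
add $t0, $t7, 12 → $t0=(-3)+12=9
sw $t0, (32) → M[32]=9
and $t5, $t5, $t1 → $t5=19&(-2)=18
halt.

18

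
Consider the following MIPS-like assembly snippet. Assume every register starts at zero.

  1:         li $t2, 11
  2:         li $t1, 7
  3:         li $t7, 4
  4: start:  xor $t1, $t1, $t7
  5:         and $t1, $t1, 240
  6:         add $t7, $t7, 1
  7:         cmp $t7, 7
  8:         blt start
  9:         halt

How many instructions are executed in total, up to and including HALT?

19

li $t2, 11 → $t2=11
li $t1, 7 → $t1=7
li $t7, 4 → $t7=4
xor $t1, $t1, $t7 → $t1=7^4=3
and $t1, $t1, 240 → $t1=3&240=0
add $t7, $t7, 1 → $t7=4+1=5
cmp $t7, 7  (cmp 5,7)
blt start: taken
xor $t1, $t1, $t7 → $t1=0^5=5
and $t1, $t1, 240 → $t1=5&240=0
add $t7, $t7, 1 → $t7=5+1=6
cmp $t7, 7  (cmp 6,7)
blt start: taken
xor $t1, $t1, $t7 → $t1=0^6=6
and $t1, $t1, 240 → $t1=6&240=0
add $t7, $t7, 1 → $t7=6+1=7
cmp $t7, 7  (cmp 7,7)
blt start: not taken
halt.
Total executed instructions: 19.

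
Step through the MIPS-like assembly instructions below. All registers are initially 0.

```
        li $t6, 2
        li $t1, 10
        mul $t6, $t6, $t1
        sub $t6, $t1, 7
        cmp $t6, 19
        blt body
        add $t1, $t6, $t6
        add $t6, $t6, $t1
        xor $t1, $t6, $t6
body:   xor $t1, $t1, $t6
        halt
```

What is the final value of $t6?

after li $t6, 2: $t6=2
after li $t1, 10: $t1=10
after mul $t6, $t6, $t1: $t6=2*10=20
after sub $t6, $t1, 7: $t6=10-7=3
cmp $t6, 19  (cmp 3,19)
blt body: taken
after xor $t1, $t1, $t6: $t1=10^3=9
halt.

3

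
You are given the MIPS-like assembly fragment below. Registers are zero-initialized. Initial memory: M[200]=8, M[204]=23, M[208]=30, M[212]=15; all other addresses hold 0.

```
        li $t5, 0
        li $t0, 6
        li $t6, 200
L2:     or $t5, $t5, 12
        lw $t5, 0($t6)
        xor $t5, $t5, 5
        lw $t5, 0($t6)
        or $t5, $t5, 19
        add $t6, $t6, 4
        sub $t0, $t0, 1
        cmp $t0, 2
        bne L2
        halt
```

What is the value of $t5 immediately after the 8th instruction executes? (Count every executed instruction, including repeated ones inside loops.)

27

after li $t5, 0: $t5=0
after li $t0, 6: $t0=6
after li $t6, 200: $t6=200
after or $t5, $t5, 12: $t5=0|12=12
after lw $t5, 0($t6): $t5=M[200]=8
after xor $t5, $t5, 5: $t5=8^5=13
after lw $t5, 0($t6): $t5=M[200]=8
after or $t5, $t5, 19: $t5=8|19=27
After step 8: $t5 = 27.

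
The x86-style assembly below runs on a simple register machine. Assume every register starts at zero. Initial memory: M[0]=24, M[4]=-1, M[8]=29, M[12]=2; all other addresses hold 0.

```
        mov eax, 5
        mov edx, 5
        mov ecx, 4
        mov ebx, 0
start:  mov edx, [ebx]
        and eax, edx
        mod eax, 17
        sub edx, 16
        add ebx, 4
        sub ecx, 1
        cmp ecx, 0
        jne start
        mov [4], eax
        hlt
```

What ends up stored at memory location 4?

0

eax=5
edx=5
ecx=4
ebx=0
edx=M[0]=24
eax=5&24=0
eax=0%17=0
edx=24-16=8
ebx=0+4=4
ecx=4-1=3
cmp ecx, 0  (cmp 3,0)
jne start: taken
edx=M[4]=-1
eax=0&(-1)=0
eax=0%17=0
edx=(-1)-16=-17
ebx=4+4=8
ecx=3-1=2
cmp ecx, 0  (cmp 2,0)
jne start: taken
edx=M[8]=29
eax=0&29=0
eax=0%17=0
edx=29-16=13
ebx=8+4=12
ecx=2-1=1
cmp ecx, 0  (cmp 1,0)
jne start: taken
edx=M[12]=2
eax=0&2=0
eax=0%17=0
edx=2-16=-14
ebx=12+4=16
ecx=1-1=0
cmp ecx, 0  (cmp 0,0)
jne start: not taken
mov [4], eax → M[4]=0
halt.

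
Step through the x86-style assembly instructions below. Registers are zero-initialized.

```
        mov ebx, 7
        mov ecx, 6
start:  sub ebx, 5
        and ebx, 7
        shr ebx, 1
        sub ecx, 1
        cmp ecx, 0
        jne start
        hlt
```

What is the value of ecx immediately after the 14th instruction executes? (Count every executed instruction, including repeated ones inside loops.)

4

ebx=7
ecx=6
ebx=7-5=2
ebx=2&7=2
ebx=2>>1=1
ecx=6-1=5
cmp ecx, 0  (cmp 5,0)
jne start: taken
ebx=1-5=-4
ebx=(-4)&7=4
ebx=4>>1=2
ecx=5-1=4
cmp ecx, 0  (cmp 4,0)
jne start: taken
After step 14: ecx = 4.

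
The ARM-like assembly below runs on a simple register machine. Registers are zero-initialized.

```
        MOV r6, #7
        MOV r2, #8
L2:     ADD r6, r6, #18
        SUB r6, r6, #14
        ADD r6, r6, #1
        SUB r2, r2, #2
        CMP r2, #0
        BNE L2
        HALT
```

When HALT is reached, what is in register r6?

MOV r6, #7 → r6=7
MOV r2, #8 → r2=8
ADD r6, r6, #18 → r6=7+18=25
SUB r6, r6, #14 → r6=25-14=11
ADD r6, r6, #1 → r6=11+1=12
SUB r2, r2, #2 → r2=8-2=6
CMP r2, #0  (cmp 6,0)
BNE L2: taken
ADD r6, r6, #18 → r6=12+18=30
SUB r6, r6, #14 → r6=30-14=16
ADD r6, r6, #1 → r6=16+1=17
SUB r2, r2, #2 → r2=6-2=4
CMP r2, #0  (cmp 4,0)
BNE L2: taken
ADD r6, r6, #18 → r6=17+18=35
SUB r6, r6, #14 → r6=35-14=21
ADD r6, r6, #1 → r6=21+1=22
SUB r2, r2, #2 → r2=4-2=2
CMP r2, #0  (cmp 2,0)
BNE L2: taken
ADD r6, r6, #18 → r6=22+18=40
SUB r6, r6, #14 → r6=40-14=26
ADD r6, r6, #1 → r6=26+1=27
SUB r2, r2, #2 → r2=2-2=0
CMP r2, #0  (cmp 0,0)
BNE L2: not taken
halt.

27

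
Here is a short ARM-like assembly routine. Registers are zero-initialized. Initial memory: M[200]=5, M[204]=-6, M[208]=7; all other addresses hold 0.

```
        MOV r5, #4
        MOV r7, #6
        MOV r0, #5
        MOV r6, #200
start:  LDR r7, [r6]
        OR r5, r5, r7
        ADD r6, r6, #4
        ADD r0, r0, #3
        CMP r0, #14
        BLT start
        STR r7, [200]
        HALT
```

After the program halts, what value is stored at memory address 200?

7

after MOV r5, #4: r5=4
after MOV r7, #6: r7=6
after MOV r0, #5: r0=5
after MOV r6, #200: r6=200
after LDR r7, [r6]: r7=M[200]=5
after OR r5, r5, r7: r5=4|5=5
after ADD r6, r6, #4: r6=200+4=204
after ADD r0, r0, #3: r0=5+3=8
CMP r0, #14  (cmp 8,14)
BLT start: taken
after LDR r7, [r6]: r7=M[204]=-6
after OR r5, r5, r7: r5=5|(-6)=-1
after ADD r6, r6, #4: r6=204+4=208
after ADD r0, r0, #3: r0=8+3=11
CMP r0, #14  (cmp 11,14)
BLT start: taken
after LDR r7, [r6]: r7=M[208]=7
after OR r5, r5, r7: r5=(-1)|7=-1
after ADD r6, r6, #4: r6=208+4=212
after ADD r0, r0, #3: r0=11+3=14
CMP r0, #14  (cmp 14,14)
BLT start: not taken
STR r7, [200] → M[200]=7
halt.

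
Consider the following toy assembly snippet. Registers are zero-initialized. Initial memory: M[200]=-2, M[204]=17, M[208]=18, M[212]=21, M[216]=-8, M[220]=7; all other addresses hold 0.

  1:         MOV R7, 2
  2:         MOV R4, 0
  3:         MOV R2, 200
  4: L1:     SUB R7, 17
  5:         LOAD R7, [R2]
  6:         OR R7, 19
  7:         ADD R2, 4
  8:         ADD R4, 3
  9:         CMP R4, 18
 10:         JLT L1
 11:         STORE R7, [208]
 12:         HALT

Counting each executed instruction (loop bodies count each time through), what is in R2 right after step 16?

208

MOV R7, 2 → R7=2
MOV R4, 0 → R4=0
MOV R2, 200 → R2=200
SUB R7, 17 → R7=2-17=-15
LOAD R7, [R2] → R7=M[200]=-2
OR R7, 19 → R7=(-2)|19=-1
ADD R2, 4 → R2=200+4=204
ADD R4, 3 → R4=0+3=3
CMP R4, 18  (cmp 3,18)
JLT L1: taken
SUB R7, 17 → R7=(-1)-17=-18
LOAD R7, [R2] → R7=M[204]=17
OR R7, 19 → R7=17|19=19
ADD R2, 4 → R2=204+4=208
ADD R4, 3 → R4=3+3=6
CMP R4, 18  (cmp 6,18)
After step 16: R2 = 208.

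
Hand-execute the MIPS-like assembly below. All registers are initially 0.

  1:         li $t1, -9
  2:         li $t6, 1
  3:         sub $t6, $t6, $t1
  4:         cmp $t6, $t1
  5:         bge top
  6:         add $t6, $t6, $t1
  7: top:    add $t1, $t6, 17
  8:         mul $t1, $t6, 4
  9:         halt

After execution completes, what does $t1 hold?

40

after li $t1, -9: $t1=-9
after li $t6, 1: $t6=1
after sub $t6, $t6, $t1: $t6=1-(-9)=10
cmp $t6, $t1  (cmp 10,-9)
bge top: taken
after add $t1, $t6, 17: $t1=10+17=27
after mul $t1, $t6, 4: $t1=10*4=40
halt.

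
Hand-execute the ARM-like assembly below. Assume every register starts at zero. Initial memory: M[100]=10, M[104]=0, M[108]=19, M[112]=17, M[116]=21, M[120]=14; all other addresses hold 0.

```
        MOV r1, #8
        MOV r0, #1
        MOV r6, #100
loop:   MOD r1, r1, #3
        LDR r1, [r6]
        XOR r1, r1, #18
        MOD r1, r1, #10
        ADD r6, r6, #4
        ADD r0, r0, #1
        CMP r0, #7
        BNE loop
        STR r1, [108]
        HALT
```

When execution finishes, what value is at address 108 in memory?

8

MOV r1, #8 → r1=8
MOV r0, #1 → r0=1
MOV r6, #100 → r6=100
MOD r1, r1, #3 → r1=8%3=2
LDR r1, [r6] → r1=M[100]=10
XOR r1, r1, #18 → r1=10^18=24
MOD r1, r1, #10 → r1=24%10=4
ADD r6, r6, #4 → r6=100+4=104
ADD r0, r0, #1 → r0=1+1=2
CMP r0, #7  (cmp 2,7)
BNE loop: taken
MOD r1, r1, #3 → r1=4%3=1
LDR r1, [r6] → r1=M[104]=0
XOR r1, r1, #18 → r1=0^18=18
MOD r1, r1, #10 → r1=18%10=8
ADD r6, r6, #4 → r6=104+4=108
ADD r0, r0, #1 → r0=2+1=3
CMP r0, #7  (cmp 3,7)
BNE loop: taken
MOD r1, r1, #3 → r1=8%3=2
LDR r1, [r6] → r1=M[108]=19
XOR r1, r1, #18 → r1=19^18=1
MOD r1, r1, #10 → r1=1%10=1
ADD r6, r6, #4 → r6=108+4=112
ADD r0, r0, #1 → r0=3+1=4
CMP r0, #7  (cmp 4,7)
BNE loop: taken
MOD r1, r1, #3 → r1=1%3=1
LDR r1, [r6] → r1=M[112]=17
XOR r1, r1, #18 → r1=17^18=3
MOD r1, r1, #10 → r1=3%10=3
ADD r6, r6, #4 → r6=112+4=116
ADD r0, r0, #1 → r0=4+1=5
CMP r0, #7  (cmp 5,7)
BNE loop: taken
MOD r1, r1, #3 → r1=3%3=0
LDR r1, [r6] → r1=M[116]=21
XOR r1, r1, #18 → r1=21^18=7
MOD r1, r1, #10 → r1=7%10=7
ADD r6, r6, #4 → r6=116+4=120
ADD r0, r0, #1 → r0=5+1=6
CMP r0, #7  (cmp 6,7)
BNE loop: taken
MOD r1, r1, #3 → r1=7%3=1
LDR r1, [r6] → r1=M[120]=14
XOR r1, r1, #18 → r1=14^18=28
MOD r1, r1, #10 → r1=28%10=8
ADD r6, r6, #4 → r6=120+4=124
ADD r0, r0, #1 → r0=6+1=7
CMP r0, #7  (cmp 7,7)
BNE loop: not taken
STR r1, [108] → M[108]=8
halt.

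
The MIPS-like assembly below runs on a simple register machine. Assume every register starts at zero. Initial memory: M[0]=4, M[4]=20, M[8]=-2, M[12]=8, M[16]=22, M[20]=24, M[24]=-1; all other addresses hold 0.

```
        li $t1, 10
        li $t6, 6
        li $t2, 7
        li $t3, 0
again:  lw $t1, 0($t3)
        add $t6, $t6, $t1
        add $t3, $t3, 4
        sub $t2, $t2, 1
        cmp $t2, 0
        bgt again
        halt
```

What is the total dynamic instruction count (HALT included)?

$t1=10
$t6=6
$t2=7
$t3=0
$t1=M[0]=4
$t6=6+4=10
$t3=0+4=4
$t2=7-1=6
cmp $t2, 0  (cmp 6,0)
bgt again: taken
$t1=M[4]=20
$t6=10+20=30
$t3=4+4=8
$t2=6-1=5
cmp $t2, 0  (cmp 5,0)
bgt again: taken
$t1=M[8]=-2
$t6=30+(-2)=28
$t3=8+4=12
$t2=5-1=4
cmp $t2, 0  (cmp 4,0)
bgt again: taken
$t1=M[12]=8
$t6=28+8=36
$t3=12+4=16
$t2=4-1=3
cmp $t2, 0  (cmp 3,0)
bgt again: taken
$t1=M[16]=22
$t6=36+22=58
$t3=16+4=20
$t2=3-1=2
cmp $t2, 0  (cmp 2,0)
bgt again: taken
$t1=M[20]=24
$t6=58+24=82
$t3=20+4=24
$t2=2-1=1
cmp $t2, 0  (cmp 1,0)
bgt again: taken
$t1=M[24]=-1
$t6=82+(-1)=81
$t3=24+4=28
$t2=1-1=0
cmp $t2, 0  (cmp 0,0)
bgt again: not taken
halt.
Total executed instructions: 47.

47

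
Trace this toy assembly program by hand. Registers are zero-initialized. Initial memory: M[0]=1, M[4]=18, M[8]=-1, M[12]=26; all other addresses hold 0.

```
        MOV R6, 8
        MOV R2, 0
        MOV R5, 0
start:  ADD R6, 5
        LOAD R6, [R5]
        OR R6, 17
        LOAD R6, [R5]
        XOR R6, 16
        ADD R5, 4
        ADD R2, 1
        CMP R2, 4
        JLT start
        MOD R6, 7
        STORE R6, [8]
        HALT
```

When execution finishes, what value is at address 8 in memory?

R6=8
R2=0
R5=0
R6=8+5=13
R6=M[0]=1
R6=1|17=17
R6=M[0]=1
R6=1^16=17
R5=0+4=4
R2=0+1=1
CMP R2, 4  (cmp 1,4)
JLT start: taken
R6=17+5=22
R6=M[4]=18
R6=18|17=19
R6=M[4]=18
R6=18^16=2
R5=4+4=8
R2=1+1=2
CMP R2, 4  (cmp 2,4)
JLT start: taken
R6=2+5=7
R6=M[8]=-1
R6=(-1)|17=-1
R6=M[8]=-1
R6=(-1)^16=-17
R5=8+4=12
R2=2+1=3
CMP R2, 4  (cmp 3,4)
JLT start: taken
R6=(-17)+5=-12
R6=M[12]=26
R6=26|17=27
R6=M[12]=26
R6=26^16=10
R5=12+4=16
R2=3+1=4
CMP R2, 4  (cmp 4,4)
JLT start: not taken
R6=10%7=3
STORE R6, [8] → M[8]=3
halt.

3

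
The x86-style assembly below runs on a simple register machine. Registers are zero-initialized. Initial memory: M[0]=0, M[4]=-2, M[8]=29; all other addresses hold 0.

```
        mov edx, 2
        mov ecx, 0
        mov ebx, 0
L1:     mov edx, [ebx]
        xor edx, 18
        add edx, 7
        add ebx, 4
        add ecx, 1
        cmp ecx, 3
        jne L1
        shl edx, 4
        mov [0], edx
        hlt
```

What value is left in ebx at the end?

12

mov edx, 2 → edx=2
mov ecx, 0 → ecx=0
mov ebx, 0 → ebx=0
mov edx, [ebx] → edx=M[0]=0
xor edx, 18 → edx=0^18=18
add edx, 7 → edx=18+7=25
add ebx, 4 → ebx=0+4=4
add ecx, 1 → ecx=0+1=1
cmp ecx, 3  (cmp 1,3)
jne L1: taken
mov edx, [ebx] → edx=M[4]=-2
xor edx, 18 → edx=(-2)^18=-20
add edx, 7 → edx=(-20)+7=-13
add ebx, 4 → ebx=4+4=8
add ecx, 1 → ecx=1+1=2
cmp ecx, 3  (cmp 2,3)
jne L1: taken
mov edx, [ebx] → edx=M[8]=29
xor edx, 18 → edx=29^18=15
add edx, 7 → edx=15+7=22
add ebx, 4 → ebx=8+4=12
add ecx, 1 → ecx=2+1=3
cmp ecx, 3  (cmp 3,3)
jne L1: not taken
shl edx, 4 → edx=22<<4=352
mov [0], edx → M[0]=352
halt.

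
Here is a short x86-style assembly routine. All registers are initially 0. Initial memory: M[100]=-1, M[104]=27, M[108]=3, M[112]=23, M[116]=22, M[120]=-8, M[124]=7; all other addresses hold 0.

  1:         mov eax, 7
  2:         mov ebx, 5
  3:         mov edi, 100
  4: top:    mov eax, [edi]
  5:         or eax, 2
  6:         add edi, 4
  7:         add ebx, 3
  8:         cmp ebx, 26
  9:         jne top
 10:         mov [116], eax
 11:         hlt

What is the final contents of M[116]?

mov eax, 7 → eax=7
mov ebx, 5 → ebx=5
mov edi, 100 → edi=100
mov eax, [edi] → eax=M[100]=-1
or eax, 2 → eax=(-1)|2=-1
add edi, 4 → edi=100+4=104
add ebx, 3 → ebx=5+3=8
cmp ebx, 26  (cmp 8,26)
jne top: taken
mov eax, [edi] → eax=M[104]=27
or eax, 2 → eax=27|2=27
add edi, 4 → edi=104+4=108
add ebx, 3 → ebx=8+3=11
cmp ebx, 26  (cmp 11,26)
jne top: taken
mov eax, [edi] → eax=M[108]=3
or eax, 2 → eax=3|2=3
add edi, 4 → edi=108+4=112
add ebx, 3 → ebx=11+3=14
cmp ebx, 26  (cmp 14,26)
jne top: taken
mov eax, [edi] → eax=M[112]=23
or eax, 2 → eax=23|2=23
add edi, 4 → edi=112+4=116
add ebx, 3 → ebx=14+3=17
cmp ebx, 26  (cmp 17,26)
jne top: taken
mov eax, [edi] → eax=M[116]=22
or eax, 2 → eax=22|2=22
add edi, 4 → edi=116+4=120
add ebx, 3 → ebx=17+3=20
cmp ebx, 26  (cmp 20,26)
jne top: taken
mov eax, [edi] → eax=M[120]=-8
or eax, 2 → eax=(-8)|2=-6
add edi, 4 → edi=120+4=124
add ebx, 3 → ebx=20+3=23
cmp ebx, 26  (cmp 23,26)
jne top: taken
mov eax, [edi] → eax=M[124]=7
or eax, 2 → eax=7|2=7
add edi, 4 → edi=124+4=128
add ebx, 3 → ebx=23+3=26
cmp ebx, 26  (cmp 26,26)
jne top: not taken
mov [116], eax → M[116]=7
halt.

7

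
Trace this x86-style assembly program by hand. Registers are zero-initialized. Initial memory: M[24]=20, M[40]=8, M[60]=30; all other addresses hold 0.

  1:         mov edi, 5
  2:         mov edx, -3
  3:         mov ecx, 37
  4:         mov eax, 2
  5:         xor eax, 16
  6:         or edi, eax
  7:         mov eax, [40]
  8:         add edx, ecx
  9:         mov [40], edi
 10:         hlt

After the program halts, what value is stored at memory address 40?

23

edi=5
edx=-3
ecx=37
eax=2
eax=2^16=18
edi=5|18=23
eax=M[40]=8
edx=(-3)+37=34
mov [40], edi → M[40]=23
halt.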